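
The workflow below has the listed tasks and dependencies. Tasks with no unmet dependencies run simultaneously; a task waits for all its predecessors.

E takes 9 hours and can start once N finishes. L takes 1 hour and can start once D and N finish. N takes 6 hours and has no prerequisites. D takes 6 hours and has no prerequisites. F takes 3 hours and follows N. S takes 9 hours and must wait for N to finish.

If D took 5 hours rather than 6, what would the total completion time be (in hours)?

15

As given, the longest chain is N→S = 6+9 = 15, so the finish is 15 hours.
The longest path through D is only 7 hours, so D has float 8.
No other chain overtakes it, so the finish is 15 hours.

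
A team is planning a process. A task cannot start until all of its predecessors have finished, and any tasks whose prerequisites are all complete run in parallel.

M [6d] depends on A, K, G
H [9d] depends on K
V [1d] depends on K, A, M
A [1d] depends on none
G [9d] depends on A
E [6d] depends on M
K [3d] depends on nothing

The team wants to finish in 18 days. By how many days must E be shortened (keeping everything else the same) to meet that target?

Current finish: 22 days; target: 18.
E is on every critical path, so each day cut from E cuts the finish by one (this holds down to a finish of 17).
Need 22 − 18 = 4 days off E → E becomes 2 days, finish becomes 18.

4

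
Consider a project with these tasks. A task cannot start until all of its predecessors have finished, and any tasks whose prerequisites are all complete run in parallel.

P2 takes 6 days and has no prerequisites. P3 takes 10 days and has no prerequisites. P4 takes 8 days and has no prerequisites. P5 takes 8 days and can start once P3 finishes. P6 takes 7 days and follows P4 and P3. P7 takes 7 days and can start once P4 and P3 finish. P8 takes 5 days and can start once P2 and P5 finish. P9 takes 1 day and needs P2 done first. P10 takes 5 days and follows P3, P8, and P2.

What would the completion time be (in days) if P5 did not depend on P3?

18

Before: longest chain P3→P5→P8→P10 = 10+8+5+5 = 28, finish 28.
Without P3→P5, P5's earliest start moves from 10 to 0.
New critical path: P5→P8→P10 = 8+5+5 = 18 ⇒ 18 days.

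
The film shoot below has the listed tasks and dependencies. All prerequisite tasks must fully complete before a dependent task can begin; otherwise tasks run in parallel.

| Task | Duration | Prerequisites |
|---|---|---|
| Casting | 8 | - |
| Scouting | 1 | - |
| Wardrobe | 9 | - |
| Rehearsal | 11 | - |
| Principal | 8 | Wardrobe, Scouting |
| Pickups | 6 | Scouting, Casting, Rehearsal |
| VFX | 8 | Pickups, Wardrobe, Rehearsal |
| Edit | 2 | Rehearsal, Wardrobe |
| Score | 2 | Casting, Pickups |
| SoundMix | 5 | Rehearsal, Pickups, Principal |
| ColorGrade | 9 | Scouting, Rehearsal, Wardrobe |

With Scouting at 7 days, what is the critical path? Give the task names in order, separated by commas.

Rehearsal, Pickups, VFX

The binding path is Rehearsal→Pickups→VFX = 11+6+8 = 25; finish at 25 days.
Scouting has 10 days of float (longest path through it is 15).
The critical path is still Rehearsal→Pickups→VFX; finish is now 25 days.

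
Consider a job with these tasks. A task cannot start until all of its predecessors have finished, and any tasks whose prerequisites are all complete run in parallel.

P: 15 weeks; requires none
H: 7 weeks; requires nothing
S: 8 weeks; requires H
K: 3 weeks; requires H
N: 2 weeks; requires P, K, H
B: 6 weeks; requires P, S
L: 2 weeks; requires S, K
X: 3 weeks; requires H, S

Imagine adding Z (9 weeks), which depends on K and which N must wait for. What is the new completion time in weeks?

Originally the plan takes 21 weeks.
With Z inserted, N now waits for max(P, K, H, Z).
New critical path: P→B = 15+6 = 21 ⇒ 21 weeks.

21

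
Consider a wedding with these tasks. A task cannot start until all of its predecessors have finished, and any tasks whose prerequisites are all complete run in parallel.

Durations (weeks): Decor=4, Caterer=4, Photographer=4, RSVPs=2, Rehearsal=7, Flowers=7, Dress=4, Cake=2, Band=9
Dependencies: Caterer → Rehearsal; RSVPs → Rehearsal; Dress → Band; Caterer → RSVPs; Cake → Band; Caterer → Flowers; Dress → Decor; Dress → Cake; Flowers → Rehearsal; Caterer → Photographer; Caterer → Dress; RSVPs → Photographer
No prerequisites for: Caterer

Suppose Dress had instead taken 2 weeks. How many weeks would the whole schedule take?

Actual critical path: Caterer→Dress→Cake→Band = 4+4+2+9 = 19 ⇒ 19 weeks.
Since Dress is critical, the -2 change carries straight to that chain (now 17 weeks).
Now Caterer→Flowers→Rehearsal = 4+7+7 = 18 is longest, so the finish becomes 18 weeks.

18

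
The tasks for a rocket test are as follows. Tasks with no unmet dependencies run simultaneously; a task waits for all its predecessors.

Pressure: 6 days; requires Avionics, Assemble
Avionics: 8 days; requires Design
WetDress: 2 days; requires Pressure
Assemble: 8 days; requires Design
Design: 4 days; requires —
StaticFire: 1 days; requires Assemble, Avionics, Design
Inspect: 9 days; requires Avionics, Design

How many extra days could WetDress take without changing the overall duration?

1

Critical path: Design→Avionics→Inspect = 4+8+9 = 21, so the finish is 21 days.
Longest path through WetDress: 20 days (earliest finish 20, latest finish 21).
So WetDress can slip 21 − 20 = 1 day.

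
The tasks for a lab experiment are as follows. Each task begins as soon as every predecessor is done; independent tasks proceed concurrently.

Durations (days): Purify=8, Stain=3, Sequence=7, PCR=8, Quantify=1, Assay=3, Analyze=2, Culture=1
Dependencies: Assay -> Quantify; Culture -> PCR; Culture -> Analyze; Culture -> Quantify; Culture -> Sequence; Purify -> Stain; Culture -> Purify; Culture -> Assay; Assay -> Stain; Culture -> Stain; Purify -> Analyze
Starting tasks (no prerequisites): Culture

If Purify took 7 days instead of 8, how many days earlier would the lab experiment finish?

The binding path is Culture→Purify→Stain = 1+8+3 = 12; finish at 12 days.
Purify is on the critical path; changing it to 7 makes that path 11 days.
The critical path is still Culture→Purify→Stain; finish is now 11 days.
Change in finish: 11 − 12 = -1 days.

1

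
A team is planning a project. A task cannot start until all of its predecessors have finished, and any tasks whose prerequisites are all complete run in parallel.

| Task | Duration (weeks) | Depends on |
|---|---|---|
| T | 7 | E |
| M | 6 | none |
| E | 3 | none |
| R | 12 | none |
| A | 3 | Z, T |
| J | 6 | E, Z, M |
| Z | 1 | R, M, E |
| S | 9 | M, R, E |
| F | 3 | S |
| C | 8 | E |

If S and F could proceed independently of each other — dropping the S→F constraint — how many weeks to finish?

Before: longest chain R→S→F = 12+9+3 = 24, finish 24.
Without S→F, F's earliest start moves from 21 to 0.
After: R→S = 12+9 = 21 → 21 weeks.

21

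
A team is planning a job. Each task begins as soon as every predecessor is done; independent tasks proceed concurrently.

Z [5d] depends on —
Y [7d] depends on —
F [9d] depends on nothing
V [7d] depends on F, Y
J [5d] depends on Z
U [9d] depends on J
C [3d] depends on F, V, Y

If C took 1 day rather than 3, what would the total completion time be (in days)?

As given, the longest chain is F→V→C = 9+7+3 = 19, so the finish is 19 days.
Since C is critical, the -2 change carries straight to that chain (now 17 days).
Now Z→J→U = 5+5+9 = 19 is longest, so the finish becomes 19 days.

19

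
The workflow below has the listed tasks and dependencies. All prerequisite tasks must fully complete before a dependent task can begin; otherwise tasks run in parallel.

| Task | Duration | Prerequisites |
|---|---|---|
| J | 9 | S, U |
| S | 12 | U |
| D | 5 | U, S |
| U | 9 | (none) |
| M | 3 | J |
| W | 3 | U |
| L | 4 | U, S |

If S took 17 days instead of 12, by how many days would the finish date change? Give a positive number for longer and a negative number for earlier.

5

The binding path is U→S→J→M = 9+12+9+3 = 33; finish at 33 days.
Since S is critical, the +5 change carries straight to that chain (now 38 days).
No other chain overtakes it, so the finish is 38 days.
Change in finish: 38 − 33 = +5 days.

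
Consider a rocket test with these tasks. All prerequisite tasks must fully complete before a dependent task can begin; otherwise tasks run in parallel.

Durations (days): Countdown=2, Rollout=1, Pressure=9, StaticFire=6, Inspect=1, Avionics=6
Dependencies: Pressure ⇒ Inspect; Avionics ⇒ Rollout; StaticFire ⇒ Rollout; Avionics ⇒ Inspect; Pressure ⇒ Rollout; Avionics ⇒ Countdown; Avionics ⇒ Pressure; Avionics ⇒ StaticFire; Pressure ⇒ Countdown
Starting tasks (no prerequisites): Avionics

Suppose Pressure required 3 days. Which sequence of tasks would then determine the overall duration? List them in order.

Actual critical path: Avionics→Pressure→Countdown = 6+9+2 = 17 ⇒ 17 days.
Pressure lies on that path, so at 3 days the path becomes 11 days.
The binding chain switches to Avionics→StaticFire→Rollout = 6+6+1 = 13; finish 13 days.

Avionics, StaticFire, Rollout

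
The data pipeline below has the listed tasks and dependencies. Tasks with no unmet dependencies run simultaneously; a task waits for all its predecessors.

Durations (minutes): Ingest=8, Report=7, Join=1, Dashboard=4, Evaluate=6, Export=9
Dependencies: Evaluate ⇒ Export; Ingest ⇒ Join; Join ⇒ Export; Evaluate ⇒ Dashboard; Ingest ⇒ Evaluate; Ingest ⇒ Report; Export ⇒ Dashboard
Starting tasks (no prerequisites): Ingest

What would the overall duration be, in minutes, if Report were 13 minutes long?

27

Actual critical path: Ingest→Evaluate→Export→Dashboard = 8+6+9+4 = 27 ⇒ 27 minutes.
Report is off the critical path — its longest chain is 15 minutes, giving 12 of slack.
That remains the longest chain; total 27 minutes.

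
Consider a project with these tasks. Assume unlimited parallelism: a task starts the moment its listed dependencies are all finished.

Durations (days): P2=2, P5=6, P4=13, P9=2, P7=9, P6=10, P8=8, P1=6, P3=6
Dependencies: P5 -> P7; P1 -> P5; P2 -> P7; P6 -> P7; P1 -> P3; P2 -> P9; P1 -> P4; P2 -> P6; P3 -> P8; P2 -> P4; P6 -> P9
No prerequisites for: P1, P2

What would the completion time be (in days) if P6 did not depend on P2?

21

Original critical path: P1→P5→P7 = 6+6+9 = 21 ⇒ 21 days.
Without P2→P6, P6's earliest start moves from 2 to 0.
The longest chain is now P1→P5→P7 = 6+6+9 = 21, so the job takes 21 days.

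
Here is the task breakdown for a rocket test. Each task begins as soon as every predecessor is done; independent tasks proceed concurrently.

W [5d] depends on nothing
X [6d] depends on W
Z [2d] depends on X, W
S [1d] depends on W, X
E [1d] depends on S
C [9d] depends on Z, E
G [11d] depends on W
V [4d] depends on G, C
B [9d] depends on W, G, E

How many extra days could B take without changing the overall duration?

W→X→Z→C→V = 5+6+2+9+4 = 26 sets the makespan at 26 days.
Longest path through B: 25 days (earliest finish 25, latest finish 26).
Float = 26 − 25 = 1.

1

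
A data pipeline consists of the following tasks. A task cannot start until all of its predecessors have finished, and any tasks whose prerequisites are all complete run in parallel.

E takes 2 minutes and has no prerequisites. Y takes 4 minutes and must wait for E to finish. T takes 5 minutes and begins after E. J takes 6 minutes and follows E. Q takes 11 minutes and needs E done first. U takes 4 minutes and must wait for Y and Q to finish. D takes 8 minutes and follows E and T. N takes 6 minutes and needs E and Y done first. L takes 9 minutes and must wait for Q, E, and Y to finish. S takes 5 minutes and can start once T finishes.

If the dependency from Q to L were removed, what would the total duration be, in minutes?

Before: longest chain E→Q→L = 2+11+9 = 22, finish 22.
Without Q→L, L's earliest start moves from 13 to 6.
New critical path: E→Q→U = 2+11+4 = 17 ⇒ 17 minutes.

17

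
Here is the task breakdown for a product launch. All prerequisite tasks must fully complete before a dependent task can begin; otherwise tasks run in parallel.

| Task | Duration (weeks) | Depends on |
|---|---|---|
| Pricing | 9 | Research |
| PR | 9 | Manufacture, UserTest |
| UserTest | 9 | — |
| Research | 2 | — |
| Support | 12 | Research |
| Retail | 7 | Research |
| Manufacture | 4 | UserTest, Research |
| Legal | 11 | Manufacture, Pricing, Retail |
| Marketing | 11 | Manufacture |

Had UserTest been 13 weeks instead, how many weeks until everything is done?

28

Critical path before the change: UserTest→Manufacture→Marketing = 9+4+11 = 24 giving 24 weeks.
UserTest is on the critical path; changing it to 13 makes that path 28 weeks.
That remains the longest chain; total 28 weeks.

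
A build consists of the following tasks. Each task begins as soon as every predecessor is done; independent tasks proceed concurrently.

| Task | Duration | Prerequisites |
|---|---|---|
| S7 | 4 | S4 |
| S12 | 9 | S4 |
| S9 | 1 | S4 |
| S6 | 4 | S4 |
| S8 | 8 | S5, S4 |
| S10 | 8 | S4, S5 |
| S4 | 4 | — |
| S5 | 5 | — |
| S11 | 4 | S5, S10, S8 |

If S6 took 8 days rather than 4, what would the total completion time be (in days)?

17

Baseline: S5→S8→S11 = 5+8+4 = 17 → 17 days.
The longest path through S6 is only 8 days, so S6 has float 9.
The critical path is still S5→S8→S11; finish is now 17 days.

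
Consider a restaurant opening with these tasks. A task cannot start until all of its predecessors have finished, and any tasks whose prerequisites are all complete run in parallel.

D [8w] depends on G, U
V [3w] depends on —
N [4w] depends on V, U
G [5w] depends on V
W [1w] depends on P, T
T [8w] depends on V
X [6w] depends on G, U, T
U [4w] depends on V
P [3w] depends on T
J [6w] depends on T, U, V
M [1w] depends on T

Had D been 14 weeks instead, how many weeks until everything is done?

Baseline: V→T→X = 3+8+6 = 17 → 17 weeks.
D has 1 week of float (longest path through it is 16).
The binding chain switches to V→G→D = 3+5+14 = 22; finish 22 weeks.

22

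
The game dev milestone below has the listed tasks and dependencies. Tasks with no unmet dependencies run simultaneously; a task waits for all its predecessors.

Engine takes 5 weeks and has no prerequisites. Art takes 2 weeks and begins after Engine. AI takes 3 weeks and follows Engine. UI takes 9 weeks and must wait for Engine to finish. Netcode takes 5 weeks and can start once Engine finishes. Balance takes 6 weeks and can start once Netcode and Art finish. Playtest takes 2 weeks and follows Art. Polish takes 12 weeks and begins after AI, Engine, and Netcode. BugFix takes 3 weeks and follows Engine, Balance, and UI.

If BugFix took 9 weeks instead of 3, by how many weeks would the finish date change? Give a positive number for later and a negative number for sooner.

Critical path before the change: Engine→Netcode→Polish = 5+5+12 = 22 giving 22 weeks.
BugFix has 3 weeks of float (longest path through it is 19).
Now Engine→Netcode→Balance→BugFix = 5+5+6+9 = 25 is longest, so the finish becomes 25 weeks.
Change in finish: 25 − 22 = +3 weeks.

3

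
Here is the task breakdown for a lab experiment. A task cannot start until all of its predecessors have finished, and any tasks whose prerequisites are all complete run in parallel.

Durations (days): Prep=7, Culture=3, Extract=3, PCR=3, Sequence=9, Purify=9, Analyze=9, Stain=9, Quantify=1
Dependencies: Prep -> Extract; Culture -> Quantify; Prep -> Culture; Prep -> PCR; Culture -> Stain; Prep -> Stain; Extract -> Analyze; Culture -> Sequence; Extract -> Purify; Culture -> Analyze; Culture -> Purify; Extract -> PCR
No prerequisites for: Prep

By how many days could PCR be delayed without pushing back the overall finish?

Prep→Culture→Sequence = 7+3+9 = 19 sets the makespan at 19 days.
The longest chain containing PCR totals 13 days.
So PCR can slip 19 − 13 = 6 days.

6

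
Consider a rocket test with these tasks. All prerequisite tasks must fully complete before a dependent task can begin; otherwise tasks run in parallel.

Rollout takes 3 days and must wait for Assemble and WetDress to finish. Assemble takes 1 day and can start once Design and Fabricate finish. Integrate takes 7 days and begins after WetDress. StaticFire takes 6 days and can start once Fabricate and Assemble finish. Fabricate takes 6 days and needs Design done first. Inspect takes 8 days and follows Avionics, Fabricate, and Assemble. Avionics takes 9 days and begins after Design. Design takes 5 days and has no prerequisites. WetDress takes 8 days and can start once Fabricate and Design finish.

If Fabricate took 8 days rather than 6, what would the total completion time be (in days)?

Actual critical path: Design→Fabricate→WetDress→Integrate = 5+6+8+7 = 26 ⇒ 26 days.
Fabricate lies on that path, so at 8 days the path becomes 28 days.
That remains the longest chain; total 28 days.

28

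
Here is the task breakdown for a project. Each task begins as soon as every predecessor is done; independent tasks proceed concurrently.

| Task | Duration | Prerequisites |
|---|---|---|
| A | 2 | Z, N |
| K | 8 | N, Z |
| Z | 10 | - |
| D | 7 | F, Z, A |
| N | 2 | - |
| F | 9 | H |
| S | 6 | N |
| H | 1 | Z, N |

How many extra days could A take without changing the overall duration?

8

Z→H→F→D = 10+1+9+7 = 27 sets the makespan at 27 days.
A finishes as early as 12 and must finish by 20.
So A can slip 20 − 12 = 8 days.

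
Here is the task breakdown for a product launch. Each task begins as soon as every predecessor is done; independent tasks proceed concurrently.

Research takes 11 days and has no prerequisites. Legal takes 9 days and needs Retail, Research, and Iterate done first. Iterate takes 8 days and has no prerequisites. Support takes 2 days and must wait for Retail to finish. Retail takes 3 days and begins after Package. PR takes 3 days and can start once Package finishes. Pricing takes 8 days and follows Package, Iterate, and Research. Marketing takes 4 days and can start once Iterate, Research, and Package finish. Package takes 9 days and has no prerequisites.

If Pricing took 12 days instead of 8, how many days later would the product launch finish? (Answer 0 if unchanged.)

Baseline: Package→Retail→Legal = 9+3+9 = 21 → 21 days.
Pricing has 2 days of float (longest path through it is 19).
Now Research→Pricing = 11+12 = 23 is longest, so the finish becomes 23 days.
Change in finish: 23 − 21 = +2 days.

2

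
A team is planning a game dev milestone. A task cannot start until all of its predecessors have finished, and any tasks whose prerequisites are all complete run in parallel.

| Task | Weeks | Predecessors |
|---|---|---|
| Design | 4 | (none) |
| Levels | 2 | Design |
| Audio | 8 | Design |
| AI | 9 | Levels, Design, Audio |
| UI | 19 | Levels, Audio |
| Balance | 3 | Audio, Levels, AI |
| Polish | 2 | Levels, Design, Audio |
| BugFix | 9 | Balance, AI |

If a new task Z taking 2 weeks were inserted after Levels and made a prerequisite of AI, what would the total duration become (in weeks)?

Originally the game dev milestone takes 33 weeks.
With Z inserted, AI now waits for max(Levels, Design, Audio, Z).
New critical path: Design→Audio→AI→Balance→BugFix = 4+8+9+3+9 = 33 ⇒ 33 weeks.

33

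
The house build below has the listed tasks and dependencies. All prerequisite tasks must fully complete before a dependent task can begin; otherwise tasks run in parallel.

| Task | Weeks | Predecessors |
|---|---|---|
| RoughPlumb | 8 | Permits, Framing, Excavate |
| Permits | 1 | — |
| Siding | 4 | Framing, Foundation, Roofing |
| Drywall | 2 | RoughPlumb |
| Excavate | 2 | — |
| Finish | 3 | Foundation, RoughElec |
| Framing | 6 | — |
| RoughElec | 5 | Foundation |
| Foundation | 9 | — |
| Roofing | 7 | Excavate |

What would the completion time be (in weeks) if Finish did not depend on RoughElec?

16

Original critical path: Foundation→RoughElec→Finish = 9+5+3 = 17 ⇒ 17 weeks.
Without RoughElec→Finish, Finish's earliest start moves from 14 to 9.
After: Framing→RoughPlumb→Drywall = 6+8+2 = 16 → 16 weeks.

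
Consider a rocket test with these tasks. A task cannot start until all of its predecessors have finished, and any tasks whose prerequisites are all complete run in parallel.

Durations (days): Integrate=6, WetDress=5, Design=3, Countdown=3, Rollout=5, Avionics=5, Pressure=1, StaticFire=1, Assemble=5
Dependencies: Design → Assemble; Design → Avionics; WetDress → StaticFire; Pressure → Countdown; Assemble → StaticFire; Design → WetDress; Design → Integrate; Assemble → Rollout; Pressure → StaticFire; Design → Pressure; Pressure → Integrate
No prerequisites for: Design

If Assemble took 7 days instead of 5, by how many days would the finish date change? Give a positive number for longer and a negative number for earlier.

2

Baseline: Design→Assemble→Rollout = 3+5+5 = 13 → 13 days.
Since Assemble is critical, the +2 change carries straight to that chain (now 15 days).
No other chain overtakes it, so the finish is 15 days.
Change in finish: 15 − 13 = +2 days.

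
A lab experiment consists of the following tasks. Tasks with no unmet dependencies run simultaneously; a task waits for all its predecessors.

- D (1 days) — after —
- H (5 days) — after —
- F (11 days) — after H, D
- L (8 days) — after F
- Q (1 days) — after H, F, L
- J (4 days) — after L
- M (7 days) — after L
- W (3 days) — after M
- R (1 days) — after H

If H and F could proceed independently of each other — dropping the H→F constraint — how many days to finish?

With the dependency in place, H→F→L→M→W = 5+11+8+7+3 = 34 sets the finish at 34 days.
Without H→F, F's earliest start moves from 5 to 1.
After: D→F→L→M→W = 1+11+8+7+3 = 30 → 30 days.

30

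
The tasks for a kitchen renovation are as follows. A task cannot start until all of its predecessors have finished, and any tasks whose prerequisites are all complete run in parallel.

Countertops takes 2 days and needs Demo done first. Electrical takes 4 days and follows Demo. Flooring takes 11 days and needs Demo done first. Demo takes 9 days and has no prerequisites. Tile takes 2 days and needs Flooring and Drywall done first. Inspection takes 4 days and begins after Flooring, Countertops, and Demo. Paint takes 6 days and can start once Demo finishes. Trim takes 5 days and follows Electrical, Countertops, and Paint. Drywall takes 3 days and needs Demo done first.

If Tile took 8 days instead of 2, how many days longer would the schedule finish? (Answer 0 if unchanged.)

Actual critical path: Demo→Flooring→Inspection = 9+11+4 = 24 ⇒ 24 days.
Tile has 2 days of float (longest path through it is 22).
The binding chain switches to Demo→Flooring→Tile = 9+11+8 = 28; finish 28 days.
Change in finish: 28 − 24 = +4 days.

4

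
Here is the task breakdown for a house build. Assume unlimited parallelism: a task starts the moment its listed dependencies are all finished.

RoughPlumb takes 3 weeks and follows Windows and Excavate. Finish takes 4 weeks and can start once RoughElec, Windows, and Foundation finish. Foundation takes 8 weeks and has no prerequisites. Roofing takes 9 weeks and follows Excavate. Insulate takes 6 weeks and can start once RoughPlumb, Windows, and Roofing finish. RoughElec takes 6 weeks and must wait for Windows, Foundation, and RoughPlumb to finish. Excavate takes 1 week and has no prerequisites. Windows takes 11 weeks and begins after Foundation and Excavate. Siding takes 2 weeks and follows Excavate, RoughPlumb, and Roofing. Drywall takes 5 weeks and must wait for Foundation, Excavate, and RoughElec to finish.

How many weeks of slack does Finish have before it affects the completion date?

Foundation→Windows→RoughPlumb→RoughElec→Drywall = 8+11+3+6+5 = 33 sets the makespan at 33 weeks.
Longest path through Finish: 32 weeks (earliest finish 32, latest finish 33).
Slack of Finish = 29 − 28 = 1 week.

1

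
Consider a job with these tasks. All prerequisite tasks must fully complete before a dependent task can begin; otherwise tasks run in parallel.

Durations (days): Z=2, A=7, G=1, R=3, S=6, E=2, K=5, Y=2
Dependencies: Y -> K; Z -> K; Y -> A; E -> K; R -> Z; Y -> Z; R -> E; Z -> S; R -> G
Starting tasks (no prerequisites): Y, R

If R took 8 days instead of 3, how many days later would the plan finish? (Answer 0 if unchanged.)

As given, the longest chain is R→Z→S = 3+2+6 = 11, so the finish is 11 days.
Since R is critical, the +5 change carries straight to that chain (now 16 days).
No other chain overtakes it, so the finish is 16 days.
Change in finish: 16 − 11 = +5 days.

5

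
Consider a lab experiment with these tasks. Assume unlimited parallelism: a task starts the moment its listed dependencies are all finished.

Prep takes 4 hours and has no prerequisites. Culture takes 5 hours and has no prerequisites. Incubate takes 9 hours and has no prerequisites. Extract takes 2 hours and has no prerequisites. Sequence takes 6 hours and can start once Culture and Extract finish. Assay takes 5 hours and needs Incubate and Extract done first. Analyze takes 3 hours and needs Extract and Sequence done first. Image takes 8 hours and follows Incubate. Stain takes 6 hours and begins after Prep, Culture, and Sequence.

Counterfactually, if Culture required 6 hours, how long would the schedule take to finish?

Critical path before the change: Culture→Sequence→Stain = 5+6+6 = 17 giving 17 hours.
Culture lies on that path, so at 6 hours the path becomes 18 hours.
That remains the longest chain; total 18 hours.

18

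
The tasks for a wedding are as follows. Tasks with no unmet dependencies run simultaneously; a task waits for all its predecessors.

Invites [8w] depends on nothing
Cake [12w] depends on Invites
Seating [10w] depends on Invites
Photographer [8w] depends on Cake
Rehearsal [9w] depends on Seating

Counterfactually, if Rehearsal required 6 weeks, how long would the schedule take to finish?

Critical path before the change: Invites→Cake→Photographer = 8+12+8 = 28 giving 28 weeks.
The longest path through Rehearsal is only 27 weeks, so Rehearsal has float 1.
No other chain overtakes it, so the finish is 28 weeks.

28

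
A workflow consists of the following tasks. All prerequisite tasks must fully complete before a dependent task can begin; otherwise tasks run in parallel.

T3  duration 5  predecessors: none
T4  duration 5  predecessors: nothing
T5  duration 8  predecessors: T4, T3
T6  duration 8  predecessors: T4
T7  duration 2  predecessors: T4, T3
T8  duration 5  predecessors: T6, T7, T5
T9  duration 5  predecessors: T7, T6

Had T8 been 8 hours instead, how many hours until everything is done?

21

Actual critical path: T3→T5→T8 = 5+8+5 = 18 ⇒ 18 hours.
Since T8 is critical, the +3 change carries straight to that chain (now 21 hours).
The critical path is still T3→T5→T8; finish is now 21 hours.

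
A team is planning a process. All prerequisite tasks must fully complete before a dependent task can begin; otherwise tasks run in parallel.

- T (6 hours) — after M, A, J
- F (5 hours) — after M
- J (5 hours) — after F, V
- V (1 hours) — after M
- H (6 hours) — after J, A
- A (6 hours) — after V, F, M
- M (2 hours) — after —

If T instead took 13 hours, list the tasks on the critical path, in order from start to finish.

M, F, A, T

The binding path is M→F→A→T = 2+5+6+6 = 19; finish at 19 hours.
T is on the critical path; changing it to 13 makes that path 26 hours.
No other chain overtakes it, so the finish is 26 hours.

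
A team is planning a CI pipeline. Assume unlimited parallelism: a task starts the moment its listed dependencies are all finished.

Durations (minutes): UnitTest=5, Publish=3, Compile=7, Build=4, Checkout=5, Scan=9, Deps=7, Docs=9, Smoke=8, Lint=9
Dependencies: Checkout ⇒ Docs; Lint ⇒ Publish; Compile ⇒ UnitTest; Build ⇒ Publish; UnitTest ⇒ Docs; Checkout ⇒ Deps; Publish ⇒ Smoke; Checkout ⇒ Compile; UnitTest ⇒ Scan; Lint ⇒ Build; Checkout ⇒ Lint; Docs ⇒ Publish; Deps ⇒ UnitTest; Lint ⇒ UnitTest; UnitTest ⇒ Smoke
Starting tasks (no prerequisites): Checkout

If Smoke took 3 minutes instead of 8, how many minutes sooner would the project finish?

Critical path before the change: Checkout→Lint→UnitTest→Docs→Publish→Smoke = 5+9+5+9+3+8 = 39 giving 39 minutes.
Since Smoke is critical, the -5 change carries straight to that chain (now 34 minutes).
That remains the longest chain; total 34 minutes.
Change in finish: 34 − 39 = -5 minutes.

5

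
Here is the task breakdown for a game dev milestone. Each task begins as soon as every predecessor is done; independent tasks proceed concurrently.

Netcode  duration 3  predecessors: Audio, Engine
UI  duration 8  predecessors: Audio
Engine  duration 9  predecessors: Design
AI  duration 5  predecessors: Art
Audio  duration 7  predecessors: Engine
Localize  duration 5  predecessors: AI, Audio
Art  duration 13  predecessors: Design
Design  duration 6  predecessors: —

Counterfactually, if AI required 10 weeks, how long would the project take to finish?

34

The binding path is Design→Engine→Audio→UI = 6+9+7+8 = 30; finish at 30 weeks.
AI is off the critical path — its longest chain is 29 weeks, giving 1 of slack.
The binding chain switches to Design→Art→AI→Localize = 6+13+10+5 = 34; finish 34 weeks.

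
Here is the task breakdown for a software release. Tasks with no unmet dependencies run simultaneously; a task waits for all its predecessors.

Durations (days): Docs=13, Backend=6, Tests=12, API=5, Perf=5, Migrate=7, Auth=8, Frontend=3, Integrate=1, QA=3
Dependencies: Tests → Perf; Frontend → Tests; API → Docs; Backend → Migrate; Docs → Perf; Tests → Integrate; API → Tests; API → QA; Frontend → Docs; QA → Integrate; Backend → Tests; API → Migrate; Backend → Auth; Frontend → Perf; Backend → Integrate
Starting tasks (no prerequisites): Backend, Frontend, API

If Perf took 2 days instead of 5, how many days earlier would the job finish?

3

Actual critical path: Backend→Tests→Perf = 6+12+5 = 23 ⇒ 23 days.
Perf lies on that path, so at 2 days the path becomes 20 days.
That remains the longest chain; total 20 days.
Change in finish: 20 − 23 = -3 days.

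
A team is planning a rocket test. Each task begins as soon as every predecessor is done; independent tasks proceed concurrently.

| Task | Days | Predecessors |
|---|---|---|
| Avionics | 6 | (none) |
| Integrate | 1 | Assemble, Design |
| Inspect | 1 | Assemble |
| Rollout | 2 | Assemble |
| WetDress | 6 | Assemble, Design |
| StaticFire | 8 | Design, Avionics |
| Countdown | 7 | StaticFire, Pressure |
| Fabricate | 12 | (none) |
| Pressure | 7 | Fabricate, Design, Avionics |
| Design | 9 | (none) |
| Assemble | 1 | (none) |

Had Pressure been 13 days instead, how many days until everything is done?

32

The binding path is Fabricate→Pressure→Countdown = 12+7+7 = 26; finish at 26 days.
Pressure is on the critical path; changing it to 13 makes that path 32 days.
No other chain overtakes it, so the finish is 32 days.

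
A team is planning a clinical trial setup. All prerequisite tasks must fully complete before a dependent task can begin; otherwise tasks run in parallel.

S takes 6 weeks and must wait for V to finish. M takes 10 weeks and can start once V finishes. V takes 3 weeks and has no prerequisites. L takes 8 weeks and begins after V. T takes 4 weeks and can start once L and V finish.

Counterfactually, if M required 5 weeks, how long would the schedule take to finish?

15

The binding path is V→L→T = 3+8+4 = 15; finish at 15 weeks.
M has 2 weeks of float (longest path through it is 13).
The critical path is still V→L→T; finish is now 15 weeks.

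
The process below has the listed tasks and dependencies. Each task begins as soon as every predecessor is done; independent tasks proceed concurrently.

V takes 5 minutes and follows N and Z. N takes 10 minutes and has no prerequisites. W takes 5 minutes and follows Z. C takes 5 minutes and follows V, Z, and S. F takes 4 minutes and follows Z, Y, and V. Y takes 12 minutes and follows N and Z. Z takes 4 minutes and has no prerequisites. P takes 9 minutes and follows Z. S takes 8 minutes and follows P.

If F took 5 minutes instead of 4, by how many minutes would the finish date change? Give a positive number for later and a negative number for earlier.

1

The binding path is N→Y→F = 10+12+4 = 26; finish at 26 minutes.
F is on the critical path; changing it to 5 makes that path 27 minutes.
The critical path is still N→Y→F; finish is now 27 minutes.
Change in finish: 27 − 26 = +1 minutes.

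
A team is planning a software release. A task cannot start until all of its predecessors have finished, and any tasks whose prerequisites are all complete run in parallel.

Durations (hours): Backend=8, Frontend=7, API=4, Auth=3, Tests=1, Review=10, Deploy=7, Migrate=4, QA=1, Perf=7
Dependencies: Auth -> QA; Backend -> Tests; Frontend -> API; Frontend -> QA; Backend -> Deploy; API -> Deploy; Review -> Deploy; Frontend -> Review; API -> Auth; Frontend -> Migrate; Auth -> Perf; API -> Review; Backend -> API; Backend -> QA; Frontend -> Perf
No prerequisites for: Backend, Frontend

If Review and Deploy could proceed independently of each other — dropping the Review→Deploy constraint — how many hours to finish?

Original critical path: Backend→API→Review→Deploy = 8+4+10+7 = 29 ⇒ 29 hours.
Without Review→Deploy, Deploy's earliest start moves from 22 to 12.
After: Backend→API→Auth→Perf = 8+4+3+7 = 22 → 22 hours.

22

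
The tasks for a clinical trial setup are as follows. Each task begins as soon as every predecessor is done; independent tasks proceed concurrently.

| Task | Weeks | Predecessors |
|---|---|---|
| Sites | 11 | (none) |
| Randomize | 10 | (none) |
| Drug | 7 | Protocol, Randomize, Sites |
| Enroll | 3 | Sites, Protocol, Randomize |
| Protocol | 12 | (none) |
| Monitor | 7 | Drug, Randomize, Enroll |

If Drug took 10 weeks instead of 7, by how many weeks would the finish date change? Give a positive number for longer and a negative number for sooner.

3

As given, the longest chain is Protocol→Drug→Monitor = 12+7+7 = 26, so the finish is 26 weeks.
Drug is on the critical path; changing it to 10 makes that path 29 weeks.
That remains the longest chain; total 29 weeks.
Change in finish: 29 − 26 = +3 weeks.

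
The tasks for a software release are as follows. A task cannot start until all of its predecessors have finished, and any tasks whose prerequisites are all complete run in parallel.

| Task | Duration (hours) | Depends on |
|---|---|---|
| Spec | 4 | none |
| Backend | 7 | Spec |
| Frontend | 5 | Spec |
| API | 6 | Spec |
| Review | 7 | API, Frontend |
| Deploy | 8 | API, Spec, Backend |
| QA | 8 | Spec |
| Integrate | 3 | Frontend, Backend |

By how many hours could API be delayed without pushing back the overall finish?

The longest chain is Spec→Backend→Deploy = 4+7+8 = 19; overall finish 19 hours.
The longest chain containing API totals 18 hours.
Float = 19 − 18 = 1.

1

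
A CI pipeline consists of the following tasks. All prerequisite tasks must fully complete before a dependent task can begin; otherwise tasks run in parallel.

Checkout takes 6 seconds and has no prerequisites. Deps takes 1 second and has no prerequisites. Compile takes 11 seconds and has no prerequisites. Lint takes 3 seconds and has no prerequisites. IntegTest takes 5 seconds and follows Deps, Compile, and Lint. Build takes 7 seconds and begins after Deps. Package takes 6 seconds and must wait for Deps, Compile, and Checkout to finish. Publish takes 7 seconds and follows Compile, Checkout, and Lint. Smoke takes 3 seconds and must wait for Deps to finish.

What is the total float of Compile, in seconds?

Compile→Publish = 11+7 = 18 sets the makespan at 18 seconds.
Compile finishes as early as 11 and must finish by 11.
So Compile can slip 11 − 11 = 0 seconds.

0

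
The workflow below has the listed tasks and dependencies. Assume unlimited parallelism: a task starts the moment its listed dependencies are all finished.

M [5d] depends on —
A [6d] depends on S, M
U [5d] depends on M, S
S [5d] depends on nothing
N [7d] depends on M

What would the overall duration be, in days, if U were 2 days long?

The binding path is M→N = 5+7 = 12; finish at 12 days.
U has 2 days of float (longest path through it is 10).
No other chain overtakes it, so the finish is 12 days.

12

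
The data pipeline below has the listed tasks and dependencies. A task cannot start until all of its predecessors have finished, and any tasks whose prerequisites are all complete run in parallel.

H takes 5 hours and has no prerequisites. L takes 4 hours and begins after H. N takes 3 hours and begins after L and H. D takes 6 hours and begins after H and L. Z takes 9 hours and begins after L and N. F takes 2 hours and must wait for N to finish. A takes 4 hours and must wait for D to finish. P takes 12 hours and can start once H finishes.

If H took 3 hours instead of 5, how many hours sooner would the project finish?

2

The binding path is H→L→N→Z = 5+4+3+9 = 21; finish at 21 hours.
Since H is critical, the -2 change carries straight to that chain (now 19 hours).
That remains the longest chain; total 19 hours.
Change in finish: 19 − 21 = -2 hours.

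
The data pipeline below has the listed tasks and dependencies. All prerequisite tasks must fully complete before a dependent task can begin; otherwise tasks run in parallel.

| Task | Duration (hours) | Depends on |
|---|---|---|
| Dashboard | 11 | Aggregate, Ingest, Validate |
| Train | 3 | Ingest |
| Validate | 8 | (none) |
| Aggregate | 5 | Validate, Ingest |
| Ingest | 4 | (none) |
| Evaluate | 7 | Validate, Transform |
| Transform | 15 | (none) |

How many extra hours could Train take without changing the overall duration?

Critical path: Validate→Aggregate→Dashboard = 8+5+11 = 24, so the finish is 24 hours.
The longest chain containing Train totals 7 hours.
Float = 24 − 7 = 17.

17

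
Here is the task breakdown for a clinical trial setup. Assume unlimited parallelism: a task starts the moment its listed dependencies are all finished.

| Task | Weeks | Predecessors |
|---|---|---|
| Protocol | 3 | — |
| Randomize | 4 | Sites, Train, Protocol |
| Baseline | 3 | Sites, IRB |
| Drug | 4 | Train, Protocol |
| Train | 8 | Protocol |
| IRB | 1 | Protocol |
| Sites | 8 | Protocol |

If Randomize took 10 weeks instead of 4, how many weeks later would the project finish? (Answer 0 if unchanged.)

6

As given, the longest chain is Protocol→Sites→Randomize = 3+8+4 = 15, so the finish is 15 weeks.
Randomize is on the critical path; changing it to 10 makes that path 21 weeks.
That remains the longest chain; total 21 weeks.
Change in finish: 21 − 15 = +6 weeks.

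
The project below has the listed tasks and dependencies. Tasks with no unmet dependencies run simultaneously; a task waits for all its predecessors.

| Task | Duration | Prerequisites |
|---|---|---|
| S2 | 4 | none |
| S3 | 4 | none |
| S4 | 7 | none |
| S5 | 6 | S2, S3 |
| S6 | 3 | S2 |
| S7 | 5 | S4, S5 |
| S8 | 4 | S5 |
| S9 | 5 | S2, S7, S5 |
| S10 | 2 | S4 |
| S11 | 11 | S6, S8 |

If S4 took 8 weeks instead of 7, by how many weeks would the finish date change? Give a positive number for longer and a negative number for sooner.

0

Baseline: S2→S5→S8→S11 = 4+6+4+11 = 25 → 25 weeks.
The longest path through S4 is only 17 weeks, so S4 has float 8.
That remains the longest chain; total 25 weeks.
Change in finish: 25 − 25 = +0 weeks.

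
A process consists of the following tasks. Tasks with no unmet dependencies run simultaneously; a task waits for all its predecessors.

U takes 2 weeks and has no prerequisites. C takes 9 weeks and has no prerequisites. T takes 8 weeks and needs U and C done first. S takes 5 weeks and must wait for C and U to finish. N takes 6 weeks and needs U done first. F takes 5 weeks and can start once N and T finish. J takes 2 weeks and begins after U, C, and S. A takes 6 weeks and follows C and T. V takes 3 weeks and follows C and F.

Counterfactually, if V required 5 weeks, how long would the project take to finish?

As given, the longest chain is C→T→F→V = 9+8+5+3 = 25, so the finish is 25 weeks.
V lies on that path, so at 5 weeks the path becomes 27 weeks.
That remains the longest chain; total 27 weeks.

27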